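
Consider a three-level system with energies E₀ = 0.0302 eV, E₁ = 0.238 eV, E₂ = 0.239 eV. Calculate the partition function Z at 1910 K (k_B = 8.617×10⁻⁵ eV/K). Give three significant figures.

Z = 1.30

k_BT = 8.617×10⁻⁵ × 1910 K = 0.16458 eV.
Eᵢ/kT = 0.18350, 1.4461, 1.4522.
Z = Σ e^(−Eᵢ/kT) = e^(−0.18350) + e^(−1.4461) + e^(−1.4522) = 0.83235 + 0.23549 + 0.23405 = 1.3019.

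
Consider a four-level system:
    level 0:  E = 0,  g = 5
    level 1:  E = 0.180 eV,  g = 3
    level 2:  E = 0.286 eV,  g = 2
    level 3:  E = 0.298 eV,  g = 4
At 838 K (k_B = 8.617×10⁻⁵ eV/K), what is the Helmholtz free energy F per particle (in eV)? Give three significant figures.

-0.121 eV

k_BT = 8.617×10⁻⁵ × 838 K = 0.072210 eV.
Eᵢ/kT = 0, 2.4927, 3.9607, 4.1269.
Z = Σ gᵢe^(−Eᵢ/kT) = 5·e^(−0) + 3·e^(−2.4927) + 2·e^(−3.9607) + 4·e^(−4.1269) = 5.0000 + 0.24806 + 0.038100 + 0.064531 = 5.3507.
F = −kT ln Z = −0.072210 × ln(5.3507) = −0.072210 × 1.6772 = -0.121 eV.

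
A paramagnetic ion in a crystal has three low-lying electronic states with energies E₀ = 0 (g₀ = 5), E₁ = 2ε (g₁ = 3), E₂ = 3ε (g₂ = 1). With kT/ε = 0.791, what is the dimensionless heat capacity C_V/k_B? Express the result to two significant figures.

0.34

Eᵢ/kT = 0, 2.528, 3.793.
Z = Σ gᵢe^(−Eᵢ/kT) = 5·e^(−0) + 3·e^(−2.528) + 1·e^(−3.793) = 5.000 + 0.2395 + 0.02253 = 5.262.
⟨E⟩ = 0.1039 ε, ⟨E²⟩ = 0.2206 ε².
C_V/k_B = (⟨E²⟩ − ⟨E⟩²)/(kT)² = (0.2206 − 0.01080)/0.6257 = 0.34.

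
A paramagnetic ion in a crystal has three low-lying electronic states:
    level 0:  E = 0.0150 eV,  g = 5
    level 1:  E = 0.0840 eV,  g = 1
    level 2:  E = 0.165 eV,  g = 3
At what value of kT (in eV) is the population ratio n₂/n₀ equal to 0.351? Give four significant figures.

n₂/n₀ = (g₂/g₀) exp[−(E₂−E₀)/kT] = 0.351.
⇒ (E₂−E₀)/kT = ln((3/5)/0.351) = ln(1.70940) = 0.536142.
kT = 0.1500 eV / 0.536142 = 0.2798 eV.

0.2798 eV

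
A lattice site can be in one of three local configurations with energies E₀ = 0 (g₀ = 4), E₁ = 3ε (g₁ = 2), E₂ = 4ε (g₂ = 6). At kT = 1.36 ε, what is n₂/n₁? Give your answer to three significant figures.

1.44

n₂/n₁ = (g₂/g₁) exp[−(E₂−E₁)/kT] = (6/2) × exp(−(1ε)/(1.36ε)) = (6/2) × exp(-0.73529) = 1.44.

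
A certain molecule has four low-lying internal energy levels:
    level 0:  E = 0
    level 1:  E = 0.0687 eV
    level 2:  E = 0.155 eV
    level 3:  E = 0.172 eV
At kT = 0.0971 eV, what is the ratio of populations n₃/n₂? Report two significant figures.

n₃/n₂ = exp[−(E₃−E₂)/kT] = exp(−(0.017 eV)/(0.0971 eV)) = exp(-0.1751) = 0.84.

0.84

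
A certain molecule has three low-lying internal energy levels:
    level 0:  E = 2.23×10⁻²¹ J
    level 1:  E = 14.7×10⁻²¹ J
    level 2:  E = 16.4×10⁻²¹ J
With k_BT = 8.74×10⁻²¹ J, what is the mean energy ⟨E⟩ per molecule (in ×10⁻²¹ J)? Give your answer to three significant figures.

6.26 ×10⁻²¹ J

Eᵢ/kT = 0.25515, 1.6819, 1.8764.
Z = Σ e^(−Eᵢ/kT) = e^(−0.25515) + e^(−1.6819) + e^(−1.8764) = 0.77480 + 0.18602 + 0.15314 = 1.1140.
⟨E⟩ = Σ Eᵢ e^(−Eᵢ/kT) / Z = (2.23·0.77480 + 14.7·0.18602 + 16.4·0.15314) / 1.1140 = 6.26 ×10⁻²¹ J.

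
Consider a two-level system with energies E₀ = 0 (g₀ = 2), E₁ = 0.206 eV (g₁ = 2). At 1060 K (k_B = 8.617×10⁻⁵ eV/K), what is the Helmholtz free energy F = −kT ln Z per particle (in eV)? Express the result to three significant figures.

-0.0724 eV

k_BT = 8.617×10⁻⁵ × 1060 K = 0.091340 eV.
Eᵢ/kT = 0, 2.2553.
Z = Σ gᵢe^(−Eᵢ/kT) = 2·e^(−0) + 2·e^(−2.2553) = 2.0000 + 0.20968 = 2.2097.
F = −kT ln Z = −0.091340 × ln(2.2097) = −0.091340 × 0.79286 = -0.0724 eV.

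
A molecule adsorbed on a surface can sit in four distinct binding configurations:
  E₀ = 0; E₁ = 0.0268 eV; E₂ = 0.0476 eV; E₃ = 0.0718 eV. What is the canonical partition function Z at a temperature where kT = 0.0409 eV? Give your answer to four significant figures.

Z = 2.004

Eᵢ/kT = 0, 0.655257, 1.16381, 1.75550.
Z = Σ e^(−Eᵢ/kT) = e^(−0) + e^(−0.655257) + e^(−1.16381) + e^(−1.75550) = 1.00000 + 0.519309 + 0.312294 + 0.172821 = 2.00442.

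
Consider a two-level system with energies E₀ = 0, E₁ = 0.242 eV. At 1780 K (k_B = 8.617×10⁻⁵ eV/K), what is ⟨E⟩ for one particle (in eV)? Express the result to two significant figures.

0.041 eV

k_BT = 8.617×10⁻⁵ × 1780 K = 0.1534 eV.
Eᵢ/kT = 0, 1.578.
Z = Σ e^(−Eᵢ/kT) = e^(−0) + e^(−1.578) = 1.000 + 0.2064 = 1.206.
⟨E⟩ = Σ Eᵢ e^(−Eᵢ/kT) / Z = (0·1.000 + 0.242·0.2064) / 1.206 = 0.041 eV.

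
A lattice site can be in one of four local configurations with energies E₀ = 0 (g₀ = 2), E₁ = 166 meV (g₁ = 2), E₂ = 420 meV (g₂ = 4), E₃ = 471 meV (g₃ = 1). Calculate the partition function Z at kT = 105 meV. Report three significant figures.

Eᵢ/kT = 0, 1.5810, 4.0000, 4.4857.
Z = Σ gᵢe^(−Eᵢ/kT) = 2·e^(−0) + 2·e^(−1.5810) + 4·e^(−4.0000) + 1·e^(−4.4857) = 2.0000 + 0.41154 + 0.073263 + 0.011269 = 2.4961.

Z = 2.50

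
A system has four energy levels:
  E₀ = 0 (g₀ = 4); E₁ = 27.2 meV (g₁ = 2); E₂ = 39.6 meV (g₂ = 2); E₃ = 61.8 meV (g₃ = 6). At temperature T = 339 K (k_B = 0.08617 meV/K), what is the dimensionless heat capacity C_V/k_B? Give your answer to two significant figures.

k_BT = 0.08617 × 339 K = 29.21 meV.
Eᵢ/kT = 0, 0.9312, 1.356, 2.116.
Z = Σ gᵢe^(−Eᵢ/kT) = 4·e^(−0) + 2·e^(−0.9312) + 2·e^(−1.356) + 6·e^(−2.116) = 4.000 + 0.7882 + 0.5154 + 0.7231 = 6.027.
⟨E⟩ = 14.36 meV, ⟨E²⟩ = 689.1 meV².
C_V/k_B = (⟨E²⟩ − ⟨E⟩²)/(kT)² = (689.1 − 206.2)/853.2 = 0.57.

0.57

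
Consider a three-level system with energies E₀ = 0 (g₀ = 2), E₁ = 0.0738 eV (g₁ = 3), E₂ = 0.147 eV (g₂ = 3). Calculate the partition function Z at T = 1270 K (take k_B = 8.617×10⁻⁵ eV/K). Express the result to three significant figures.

Z = 4.31

k_BT = 8.617×10⁻⁵ × 1270 K = 0.10944 eV.
Eᵢ/kT = 0, 0.67434, 1.3432.
Z = Σ gᵢe^(−Eᵢ/kT) = 2·e^(−0) + 3·e^(−0.67434) + 3·e^(−1.3432) = 2.0000 + 1.5285 + 0.78303 = 4.3115.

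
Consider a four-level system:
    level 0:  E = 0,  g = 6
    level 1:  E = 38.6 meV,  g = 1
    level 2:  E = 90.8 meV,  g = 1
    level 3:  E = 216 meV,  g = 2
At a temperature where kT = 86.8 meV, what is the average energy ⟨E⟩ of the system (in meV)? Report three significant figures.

12.9 meV

Eᵢ/kT = 0, 0.44470, 1.0461, 2.4885.
Z = Σ gᵢe^(−Eᵢ/kT) = 6·e^(−0) + 1·e^(−0.44470) + 1·e^(−1.0461) + 2·e^(−2.4885) = 6.0000 + 0.64102 + 0.35131 + 0.16607 = 7.1584.
⟨E⟩ = Σ Eᵢ gᵢe^(−Eᵢ/kT) / Z = (0·6.0000 + 38.6·0.64102 + 90.8·0.35131 + 216·0.16607) / 7.1584 = 12.9 meV.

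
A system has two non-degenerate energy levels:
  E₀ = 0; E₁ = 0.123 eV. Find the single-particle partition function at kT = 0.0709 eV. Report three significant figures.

Eᵢ/kT = 0, 1.7348.
Z = Σ e^(−Eᵢ/kT) = e^(−0) + e^(−1.7348) = 1.0000 + 0.17644 = 1.1764.

Z = 1.18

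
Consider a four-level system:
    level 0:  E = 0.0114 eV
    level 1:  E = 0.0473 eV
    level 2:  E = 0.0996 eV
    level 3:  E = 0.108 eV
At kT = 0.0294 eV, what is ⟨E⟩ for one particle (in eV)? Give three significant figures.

0.0249 eV

Eᵢ/kT = 0.38776, 1.6088, 3.3878, 3.6735.
Z = Σ e^(−Eᵢ/kT) = e^(−0.38776) + e^(−1.6088) + e^(−3.3878) + e^(−3.6735) = 0.67858 + 0.20013 + 0.033783 + 0.025387 = 0.93788.
⟨E⟩ = Σ Eᵢ e^(−Eᵢ/kT) / Z = (0.0114·0.67858 + 0.0473·0.20013 + 0.0996·0.033783 + 0.108·0.025387) / 0.93788 = 0.0249 eV.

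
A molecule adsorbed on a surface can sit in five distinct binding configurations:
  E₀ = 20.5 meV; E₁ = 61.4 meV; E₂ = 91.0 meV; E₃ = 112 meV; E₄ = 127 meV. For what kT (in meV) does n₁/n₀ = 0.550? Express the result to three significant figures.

68.4 meV

n₁/n₀ = exp[−(E₁−E₀)/kT] = 0.550.
⇒ (E₁−E₀)/kT = ln(1/0.550) = ln(1.8182) = 0.59785.
kT = 40.9 meV / 0.59785 = 68.4 meV.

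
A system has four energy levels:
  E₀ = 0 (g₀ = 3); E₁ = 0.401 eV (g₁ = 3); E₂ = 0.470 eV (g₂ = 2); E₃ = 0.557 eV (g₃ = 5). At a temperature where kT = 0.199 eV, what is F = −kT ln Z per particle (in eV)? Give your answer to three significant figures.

Eᵢ/kT = 0, 2.0151, 2.3618, 2.7990.
Z = Σ gᵢe^(−Eᵢ/kT) = 3·e^(−0) + 3·e^(−2.0151) + 2·e^(−2.3618) + 5·e^(−2.7990) = 3.0000 + 0.39992 + 0.18850 + 0.30435 = 3.8928.
F = −kT ln Z = −0.199 × ln(3.8928) = −0.199 × 1.3591 = -0.270 eV.

-0.270 eV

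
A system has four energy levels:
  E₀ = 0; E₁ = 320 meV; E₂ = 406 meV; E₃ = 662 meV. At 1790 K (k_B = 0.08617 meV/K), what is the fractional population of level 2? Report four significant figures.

k_BT = 0.08617 × 1790 K = 154.244 meV.
Eᵢ/kT = 0, 2.07463, 2.63219, 4.29190.
Z = Σ e^(−Eᵢ/kT) = e^(−0) + e^(−2.07463) + e^(−2.63219) + e^(−4.29190) = 1.00000 + 0.125603 + 0.0719208 + 0.0136789 = 1.21120.
P₂ = e^(−E₂/kT) / Z = 0.0719208/1.21120 = 0.05938.

0.05938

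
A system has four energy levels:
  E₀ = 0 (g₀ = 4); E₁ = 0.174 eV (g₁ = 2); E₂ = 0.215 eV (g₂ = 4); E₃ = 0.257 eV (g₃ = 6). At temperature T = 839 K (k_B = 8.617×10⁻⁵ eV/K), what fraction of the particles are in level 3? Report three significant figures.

k_BT = 8.617×10⁻⁵ × 839 K = 0.072297 eV.
Eᵢ/kT = 0, 2.4067, 2.9738, 3.5548.
Z = Σ gᵢe^(−Eᵢ/kT) = 4·e^(−0) + 2·e^(−2.4067) + 4·e^(−2.9738) + 6·e^(−3.5548) = 4.0000 + 0.18022 + 0.20443 + 0.17152 = 4.5562.
P₃ = g₃ e^(−E₃/kT) / Z = 0.17152/4.5562 = 0.0376.

0.0376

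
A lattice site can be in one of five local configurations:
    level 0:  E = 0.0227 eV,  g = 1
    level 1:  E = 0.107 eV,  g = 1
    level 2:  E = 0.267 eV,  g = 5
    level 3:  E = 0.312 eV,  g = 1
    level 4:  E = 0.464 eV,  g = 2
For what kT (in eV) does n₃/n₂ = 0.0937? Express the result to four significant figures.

n₃/n₂ = (g₃/g₂) exp[−(E₃−E₂)/kT] = 0.0937.
⇒ (E₃−E₂)/kT = ln((1/5)/0.0937) = ln(2.13447) = 0.758218.
kT = 0.045 eV / 0.758218 = 0.05935 eV.

0.05935 eV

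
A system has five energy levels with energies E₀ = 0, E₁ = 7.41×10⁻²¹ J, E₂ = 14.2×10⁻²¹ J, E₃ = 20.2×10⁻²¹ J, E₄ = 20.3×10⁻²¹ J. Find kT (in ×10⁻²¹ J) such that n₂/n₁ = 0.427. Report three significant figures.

7.98 ×10⁻²¹ J

n₂/n₁ = exp[−(E₂−E₁)/kT] = 0.427.
⇒ (E₂−E₁)/kT = ln(1/0.427) = ln(2.3419) = 0.85096.
kT = 6.79 ×10⁻²¹ J / 0.85096 = 7.98 ×10⁻²¹ J.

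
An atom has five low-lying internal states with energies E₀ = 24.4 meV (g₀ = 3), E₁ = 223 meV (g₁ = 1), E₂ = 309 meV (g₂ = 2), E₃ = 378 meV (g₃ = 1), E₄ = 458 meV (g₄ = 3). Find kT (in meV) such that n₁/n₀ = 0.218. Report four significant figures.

n₁/n₀ = (g₁/g₀) exp[−(E₁−E₀)/kT] = 0.218.
⇒ (E₁−E₀)/kT = ln((1/3)/0.218) = ln(1.52905) = 0.424647.
kT = 198.6 meV / 0.424647 = 467.7 meV.

467.7 meV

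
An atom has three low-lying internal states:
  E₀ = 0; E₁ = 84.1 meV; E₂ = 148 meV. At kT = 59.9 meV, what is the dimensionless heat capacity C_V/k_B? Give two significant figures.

0.58

Eᵢ/kT = 0, 1.404, 2.471.
Z = Σ e^(−Eᵢ/kT) = e^(−0) + e^(−1.404) + e^(−2.471) = 1.000 + 0.2456 + 0.08450 = 1.330.
⟨E⟩ = 24.93 meV, ⟨E²⟩ = 2698 meV².
C_V/k_B = (⟨E²⟩ − ⟨E⟩²)/(kT)² = (2698 − 621.5)/3588 = 0.58.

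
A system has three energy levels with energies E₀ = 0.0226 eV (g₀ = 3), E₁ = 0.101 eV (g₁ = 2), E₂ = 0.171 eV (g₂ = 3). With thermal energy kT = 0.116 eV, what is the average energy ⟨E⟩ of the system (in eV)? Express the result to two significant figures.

0.065 eV

Eᵢ/kT = 0.1948, 0.8707, 1.474.
Z = Σ gᵢe^(−Eᵢ/kT) = 3·e^(−0.1948) + 2·e^(−0.8707) + 3·e^(−1.474) = 2.469 + 0.8373 + 0.6870 = 3.993.
⟨E⟩ = Σ Eᵢ gᵢe^(−Eᵢ/kT) / Z = (0.0226·2.469 + 0.101·0.8373 + 0.171·0.6870) / 3.993 = 0.065 eV.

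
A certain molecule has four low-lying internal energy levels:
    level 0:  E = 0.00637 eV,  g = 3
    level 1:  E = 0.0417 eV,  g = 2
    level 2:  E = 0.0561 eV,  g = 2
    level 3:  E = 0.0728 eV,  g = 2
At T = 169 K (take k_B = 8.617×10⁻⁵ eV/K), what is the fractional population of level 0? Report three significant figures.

0.919

k_BT = 8.617×10⁻⁵ × 169 K = 0.014563 eV.
Eᵢ/kT = 0.43741, 2.8634, 3.8522, 4.9990.
Z = Σ gᵢe^(−Eᵢ/kT) = 3·e^(−0.43741) + 2·e^(−2.8634) + 2·e^(−3.8522) + 2·e^(−4.9990) = 1.9371 + 0.11415 + 0.042466 + 0.013489 = 2.1072.
P₀ = g₀ e^(−E₀/kT) / Z = 1.9371/2.1072 = 0.919.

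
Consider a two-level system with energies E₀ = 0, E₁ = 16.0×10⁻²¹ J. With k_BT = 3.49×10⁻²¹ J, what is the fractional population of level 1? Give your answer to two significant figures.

0.010

Eᵢ/kT = 0, 4.585.
Z = Σ e^(−Eᵢ/kT) = e^(−0) + e^(−4.585) = 1.000 + 0.01020 = 1.010.
P₁ = e^(−E₁/kT) / Z = 0.01020/1.010 = 0.010.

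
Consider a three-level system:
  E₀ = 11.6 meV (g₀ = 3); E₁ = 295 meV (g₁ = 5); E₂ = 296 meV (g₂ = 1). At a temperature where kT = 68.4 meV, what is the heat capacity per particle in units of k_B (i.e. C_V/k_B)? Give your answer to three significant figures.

0.511

Eᵢ/kT = 0.16959, 4.3129, 4.3275.
Z = Σ gᵢe^(−Eᵢ/kT) = 3·e^(−0.16959) + 5·e^(−4.3129) + 1·e^(−4.3275) = 2.5320 + 0.066973 + 0.013201 = 2.6122.
⟨E⟩ = 20.303 meV, ⟨E²⟩ = 2804.4 meV².
C_V/k_B = (⟨E²⟩ − ⟨E⟩²)/(kT)² = (2804.4 − 412.21)/4678.6 = 0.511.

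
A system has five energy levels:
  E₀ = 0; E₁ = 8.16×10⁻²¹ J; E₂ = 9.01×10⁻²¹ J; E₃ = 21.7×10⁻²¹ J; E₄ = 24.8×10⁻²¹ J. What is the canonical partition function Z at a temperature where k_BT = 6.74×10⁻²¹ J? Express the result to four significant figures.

Eᵢ/kT = 0, 1.21068, 1.33680, 3.21958, 3.67953.
Z = Σ e^(−Eᵢ/kT) = e^(−0) + e^(−1.21068) + e^(−1.33680) + e^(−3.21958) + e^(−3.67953) = 1.00000 + 0.297995 + 0.262685 + 0.0399718 + 0.0252348 = 1.62589.

Z = 1.626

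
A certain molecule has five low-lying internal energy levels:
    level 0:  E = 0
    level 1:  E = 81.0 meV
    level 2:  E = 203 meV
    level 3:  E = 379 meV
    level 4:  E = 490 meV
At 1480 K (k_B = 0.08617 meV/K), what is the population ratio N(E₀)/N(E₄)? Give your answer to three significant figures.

46.6

k_BT = 0.08617 × 1480 K = 127.53 meV.
n₀/n₄ = exp[−(E₀−E₄)/kT] = exp(−(-490 meV)/(127.53 meV)) = exp(3.8422) = 46.6.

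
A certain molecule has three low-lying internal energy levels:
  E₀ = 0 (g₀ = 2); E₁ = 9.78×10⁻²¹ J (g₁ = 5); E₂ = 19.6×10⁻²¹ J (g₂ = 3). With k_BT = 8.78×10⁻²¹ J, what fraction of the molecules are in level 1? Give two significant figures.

Eᵢ/kT = 0, 1.114, 2.232.
Z = Σ gᵢe^(−Eᵢ/kT) = 2·e^(−0) + 5·e^(−1.114) + 3·e^(−2.232) = 2.000 + 1.641 + 0.3219 = 3.963.
P₁ = g₁ e^(−E₁/kT) / Z = 1.641/3.963 = 0.41.

0.41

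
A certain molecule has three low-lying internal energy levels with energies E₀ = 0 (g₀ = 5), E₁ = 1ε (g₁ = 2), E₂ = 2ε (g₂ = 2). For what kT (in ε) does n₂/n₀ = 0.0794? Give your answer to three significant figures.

1.24 ε

n₂/n₀ = (g₂/g₀) exp[−(E₂−E₀)/kT] = 0.0794.
⇒ (E₂−E₀)/kT = ln((2/5)/0.0794) = ln(5.0378) = 1.6170.
kT = 2ε / 1.6170 = 1.24 ε.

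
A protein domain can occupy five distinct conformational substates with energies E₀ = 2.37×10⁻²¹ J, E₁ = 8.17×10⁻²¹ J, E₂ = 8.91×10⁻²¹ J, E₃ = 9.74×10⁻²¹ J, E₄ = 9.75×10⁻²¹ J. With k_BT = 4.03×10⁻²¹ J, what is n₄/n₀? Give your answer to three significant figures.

n₄/n₀ = exp[−(E₄−E₀)/kT] = exp(−(7.38 ×10⁻²¹ J)/(4.03 ×10⁻²¹ J)) = exp(-1.8313) = 0.160.

0.160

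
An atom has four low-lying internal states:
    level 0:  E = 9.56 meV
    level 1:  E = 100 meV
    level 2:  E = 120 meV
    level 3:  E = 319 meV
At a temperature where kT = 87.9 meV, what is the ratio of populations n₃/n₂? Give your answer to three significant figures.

n₃/n₂ = exp[−(E₃−E₂)/kT] = exp(−(199 meV)/(87.9 meV)) = exp(-2.2639) = 0.104.

0.104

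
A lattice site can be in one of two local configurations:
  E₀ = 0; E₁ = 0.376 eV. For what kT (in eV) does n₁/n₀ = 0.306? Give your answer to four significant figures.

0.3175 eV

n₁/n₀ = exp[−(E₁−E₀)/kT] = 0.306.
⇒ (E₁−E₀)/kT = ln(1/0.306) = ln(3.26797) = 1.18417.
kT = 0.376 eV / 1.18417 = 0.3175 eV.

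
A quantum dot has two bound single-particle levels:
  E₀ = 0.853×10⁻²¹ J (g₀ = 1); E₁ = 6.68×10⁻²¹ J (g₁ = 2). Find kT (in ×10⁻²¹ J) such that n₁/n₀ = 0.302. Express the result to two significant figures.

3.1 ×10⁻²¹ J

n₁/n₀ = (g₁/g₀) exp[−(E₁−E₀)/kT] = 0.302.
⇒ (E₁−E₀)/kT = ln((2/1)/0.302) = ln(6.623) = 1.891.
kT = 5.827 ×10⁻²¹ J / 1.891 = 3.1 ×10⁻²¹ J.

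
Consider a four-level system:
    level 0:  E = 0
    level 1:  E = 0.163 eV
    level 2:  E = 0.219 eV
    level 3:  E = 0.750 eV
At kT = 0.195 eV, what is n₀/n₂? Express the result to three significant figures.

n₀/n₂ = exp[−(E₀−E₂)/kT] = exp(−(-0.219 eV)/(0.195 eV)) = exp(1.1231) = 3.07.

3.07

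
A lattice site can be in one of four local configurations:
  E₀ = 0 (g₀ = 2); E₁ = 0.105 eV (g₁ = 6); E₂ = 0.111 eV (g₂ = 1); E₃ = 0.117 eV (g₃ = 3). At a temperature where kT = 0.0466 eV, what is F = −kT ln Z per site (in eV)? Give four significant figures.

Eᵢ/kT = 0, 2.25322, 2.38197, 2.51073.
Z = Σ gᵢe^(−Eᵢ/kT) = 2·e^(−0) + 6·e^(−2.25322) + 1·e^(−2.38197) + 3·e^(−2.51073) = 2.00000 + 0.630362 + 0.0923684 + 0.243627 = 2.96636.
F = −kT ln Z = −0.0466 × ln(2.96636) = −0.0466 × 1.08734 = -0.05067 eV.

-0.05067 eV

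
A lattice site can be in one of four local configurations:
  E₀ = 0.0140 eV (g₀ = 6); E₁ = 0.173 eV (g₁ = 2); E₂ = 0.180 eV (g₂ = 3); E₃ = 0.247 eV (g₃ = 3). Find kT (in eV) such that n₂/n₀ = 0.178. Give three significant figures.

0.161 eV

n₂/n₀ = (g₂/g₀) exp[−(E₂−E₀)/kT] = 0.178.
⇒ (E₂−E₀)/kT = ln((3/6)/0.178) = ln(2.8090) = 1.0328.
kT = 0.1660 eV / 1.0328 = 0.161 eV.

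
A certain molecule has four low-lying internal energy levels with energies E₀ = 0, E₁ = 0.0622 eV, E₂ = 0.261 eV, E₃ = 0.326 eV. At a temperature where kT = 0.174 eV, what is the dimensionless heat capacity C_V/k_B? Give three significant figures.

Eᵢ/kT = 0, 0.35747, 1.5000, 1.8736.
Z = Σ e^(−Eᵢ/kT) = e^(−0) + e^(−0.35747) + e^(−1.5000) + e^(−1.8736) = 1.0000 + 0.69944 + 0.22313 + 0.15357 = 2.0761.
⟨E⟩ = 0.073121 eV, ⟨E²⟩ = 0.016486 eV².
C_V/k_B = (⟨E²⟩ − ⟨E⟩²)/(kT)² = (0.016486 − 0.0053467)/0.030276 = 0.368.

0.368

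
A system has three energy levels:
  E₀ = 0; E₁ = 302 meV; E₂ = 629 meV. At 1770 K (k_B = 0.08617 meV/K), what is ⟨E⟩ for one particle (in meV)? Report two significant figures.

k_BT = 0.08617 × 1770 K = 152.5 meV.
Eᵢ/kT = 0, 1.980, 4.125.
Z = Σ e^(−Eᵢ/kT) = e^(−0) + e^(−1.980) + e^(−4.125) = 1.000 + 0.1381 + 0.01616 = 1.154.
⟨E⟩ = Σ Eᵢ e^(−Eᵢ/kT) / Z = (0·1.000 + 302·0.1381 + 629·0.01616) / 1.154 = 45 meV.

45 meV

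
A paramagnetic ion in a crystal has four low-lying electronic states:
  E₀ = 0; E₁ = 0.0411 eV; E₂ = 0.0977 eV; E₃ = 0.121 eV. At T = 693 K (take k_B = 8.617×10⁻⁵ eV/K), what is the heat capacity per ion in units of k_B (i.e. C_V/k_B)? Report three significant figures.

k_BT = 8.617×10⁻⁵ × 693 K = 0.059716 eV.
Eᵢ/kT = 0, 0.68826, 1.6361, 2.0263.
Z = Σ e^(−Eᵢ/kT) = e^(−0) + e^(−0.68826) + e^(−1.6361) + e^(−2.0263) = 1.0000 + 0.50245 + 0.19474 + 0.13182 = 1.8290.
⟨E⟩ = 0.030414 eV, ⟨E²⟩ = 0.0025356 eV².
C_V/k_B = (⟨E²⟩ − ⟨E⟩²)/(kT)² = (0.0025356 − 0.00092501)/0.0035660 = 0.452.

0.452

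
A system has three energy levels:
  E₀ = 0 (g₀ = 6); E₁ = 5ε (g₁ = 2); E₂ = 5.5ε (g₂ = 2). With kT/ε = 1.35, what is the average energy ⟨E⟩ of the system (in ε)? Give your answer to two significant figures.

Eᵢ/kT = 0, 3.704, 4.074.
Z = Σ gᵢe^(−Eᵢ/kT) = 6·e^(−0) + 2·e^(−3.704) + 2·e^(−4.074) = 6.000 + 0.04925 + 0.03402 = 6.083.
⟨E⟩ = Σ Eᵢ gᵢe^(−Eᵢ/kT) / Z = (0·6.000 + 5·0.04925 + 5.5·0.03402) / 6.083 = 0.071 ε.

0.071 ε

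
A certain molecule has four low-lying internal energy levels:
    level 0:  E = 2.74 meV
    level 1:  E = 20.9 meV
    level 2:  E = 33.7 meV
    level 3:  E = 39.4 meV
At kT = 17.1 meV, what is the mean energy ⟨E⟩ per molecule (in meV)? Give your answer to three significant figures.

12.4 meV

Eᵢ/kT = 0.16023, 1.2222, 1.9708, 2.3041.
Z = Σ e^(−Eᵢ/kT) = e^(−0.16023) + e^(−1.2222) + e^(−1.9708) + e^(−2.3041) = 0.85195 + 0.29458 + 0.13935 + 0.099849 = 1.3857.
⟨E⟩ = Σ Eᵢ e^(−Eᵢ/kT) / Z = (2.74·0.85195 + 20.9·0.29458 + 33.7·0.13935 + 39.4·0.099849) / 1.3857 = 12.4 meV.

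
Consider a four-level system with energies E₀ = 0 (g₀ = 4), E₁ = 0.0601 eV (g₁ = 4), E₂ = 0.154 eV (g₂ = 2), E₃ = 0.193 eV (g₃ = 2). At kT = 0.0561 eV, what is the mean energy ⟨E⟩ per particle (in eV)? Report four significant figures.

0.02059 eV

Eᵢ/kT = 0, 1.07130, 2.74510, 3.44029.
Z = Σ gᵢe^(−Eᵢ/kT) = 4·e^(−0) + 4·e^(−1.07130) + 2·e^(−2.74510) + 2·e^(−3.44029) = 4.00000 + 1.37025 + 0.128484 + 0.0641108 = 5.56284.
⟨E⟩ = Σ Eᵢ gᵢe^(−Eᵢ/kT) / Z = (0·4.00000 + 0.0601·1.37025 + 0.154·0.128484 + 0.193·0.0641108) / 5.56284 = 0.02059 eV.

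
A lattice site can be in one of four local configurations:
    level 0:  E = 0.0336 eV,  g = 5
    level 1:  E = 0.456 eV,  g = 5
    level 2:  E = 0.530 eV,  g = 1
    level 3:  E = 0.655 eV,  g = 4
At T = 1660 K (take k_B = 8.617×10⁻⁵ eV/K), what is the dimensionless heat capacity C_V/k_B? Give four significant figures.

0.6366

k_BT = 8.617×10⁻⁵ × 1660 K = 0.143042 eV.
Eᵢ/kT = 0.234896, 3.18787, 3.70521, 4.57907.
Z = Σ gᵢe^(−Eᵢ/kT) = 5·e^(−0.234896) + 5·e^(−3.18787) + 1·e^(−3.70521) + 4·e^(−4.57907) = 3.95327 + 0.206298 + 0.0245951 + 0.0410578 = 4.22522.
⟨E⟩ = 0.0631517 eV, ⟨E²⟩ = 0.0170129 eV².
C_V/k_B = (⟨E²⟩ − ⟨E⟩²)/(kT)² = (0.0170129 − 0.00398814)/0.0204610 = 0.6366.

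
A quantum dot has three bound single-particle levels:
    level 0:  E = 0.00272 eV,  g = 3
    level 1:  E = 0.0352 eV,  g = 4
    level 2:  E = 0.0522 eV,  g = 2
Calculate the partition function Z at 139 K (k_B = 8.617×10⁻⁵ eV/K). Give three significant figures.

Z = 2.63

k_BT = 8.617×10⁻⁵ × 139 K = 0.011978 eV.
Eᵢ/kT = 0.22708, 2.9387, 4.3580.
Z = Σ gᵢe^(−Eᵢ/kT) = 3·e^(−0.22708) + 4·e^(−2.9387) + 2·e^(−4.3580) = 2.3906 + 0.21174 + 0.025608 = 2.6279.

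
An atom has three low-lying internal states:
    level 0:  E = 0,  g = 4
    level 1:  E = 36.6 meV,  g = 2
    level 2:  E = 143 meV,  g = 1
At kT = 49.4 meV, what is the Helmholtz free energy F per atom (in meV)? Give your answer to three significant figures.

-79.6 meV

Eᵢ/kT = 0, 0.74089, 2.8947.
Z = Σ gᵢe^(−Eᵢ/kT) = 4·e^(−0) + 2·e^(−0.74089) + 1·e^(−2.8947) = 4.0000 + 0.95338 + 0.055316 = 5.0087.
F = −kT ln Z = −49.4 × ln(5.0087) = −49.4 × 1.6112 = -79.6 meV.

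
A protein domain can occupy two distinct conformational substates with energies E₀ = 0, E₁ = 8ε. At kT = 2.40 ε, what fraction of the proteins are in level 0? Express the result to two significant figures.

0.97

Eᵢ/kT = 0, 3.333.
Z = Σ e^(−Eᵢ/kT) = e^(−0) + e^(−3.333) = 1.000 + 0.03569 = 1.036.
P₀ = e^(−E₀/kT) / Z = 1.000/1.036 = 0.97.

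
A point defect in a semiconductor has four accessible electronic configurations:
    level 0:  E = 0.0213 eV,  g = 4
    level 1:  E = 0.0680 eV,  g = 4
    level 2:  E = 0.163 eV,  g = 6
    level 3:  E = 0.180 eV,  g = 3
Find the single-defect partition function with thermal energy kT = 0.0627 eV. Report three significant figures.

Eᵢ/kT = 0.33971, 1.0845, 2.5997, 2.8708.
Z = Σ gᵢe^(−Eᵢ/kT) = 4·e^(−0.33971) + 4·e^(−1.0845) + 6·e^(−2.5997) + 3·e^(−2.8708) = 2.8479 + 1.3523 + 0.44578 + 0.16996 = 4.8159.

Z = 4.82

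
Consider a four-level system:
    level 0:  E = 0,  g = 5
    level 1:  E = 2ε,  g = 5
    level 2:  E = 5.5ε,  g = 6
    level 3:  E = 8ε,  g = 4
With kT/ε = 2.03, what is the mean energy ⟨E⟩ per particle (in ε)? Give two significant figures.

Eᵢ/kT = 0, 0.9852, 2.709, 3.941.
Z = Σ gᵢe^(−Eᵢ/kT) = 5·e^(−0) + 5·e^(−0.9852) + 6·e^(−2.709) + 4·e^(−3.941) = 5.000 + 1.867 + 0.3996 + 0.07772 = 7.344.
⟨E⟩ = Σ Eᵢ gᵢe^(−Eᵢ/kT) / Z = (0·5.000 + 2·1.867 + 5.5·0.3996 + 8·0.07772) / 7.344 = 0.89 ε.

0.89 ε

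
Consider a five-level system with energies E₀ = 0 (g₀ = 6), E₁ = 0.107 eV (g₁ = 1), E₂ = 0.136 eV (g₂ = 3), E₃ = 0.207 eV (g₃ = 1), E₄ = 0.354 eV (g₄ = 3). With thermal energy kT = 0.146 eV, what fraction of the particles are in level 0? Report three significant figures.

Eᵢ/kT = 0, 0.73288, 0.93151, 1.4178, 2.4247.
Z = Σ gᵢe^(−Eᵢ/kT) = 6·e^(−0) + 1·e^(−0.73288) + 3·e^(−0.93151) + 1·e^(−1.4178) + 3·e^(−2.4247) = 6.0000 + 0.48052 + 1.1819 + 0.24225 + 0.26551 = 8.1702.
P₀ = g₀ e^(−E₀/kT) / Z = 6.0000/8.1702 = 0.734.

0.734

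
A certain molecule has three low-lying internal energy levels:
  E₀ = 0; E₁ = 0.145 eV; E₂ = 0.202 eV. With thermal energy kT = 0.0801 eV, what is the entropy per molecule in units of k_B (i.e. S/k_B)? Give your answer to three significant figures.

0.619

Eᵢ/kT = 0, 1.8102, 2.5218.
Z = Σ e^(−Eᵢ/kT) = e^(−0) + e^(−1.8102) + e^(−2.5218) = 1.0000 + 0.16362 + 0.080315 = 1.2439.
⟨E⟩ = Σ EᵢPᵢ = 0.032116 eV.
S/k_B = ln Z + ⟨E⟩/kT = ln(1.2439) + 0.032116/0.0801 = 0.21825 + 0.40095 = 0.619.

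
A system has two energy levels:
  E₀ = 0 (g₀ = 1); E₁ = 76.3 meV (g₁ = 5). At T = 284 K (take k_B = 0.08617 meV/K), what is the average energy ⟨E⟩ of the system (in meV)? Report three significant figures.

k_BT = 0.08617 × 284 K = 24.472 meV.
Eᵢ/kT = 0, 3.1178.
Z = Σ gᵢe^(−Eᵢ/kT) = 1·e^(−0) + 5·e^(−3.1178) = 1.0000 + 0.22127 = 1.2213.
⟨E⟩ = Σ Eᵢ gᵢe^(−Eᵢ/kT) / Z = (0·1.0000 + 76.3·0.22127) / 1.2213 = 13.8 meV.

13.8 meV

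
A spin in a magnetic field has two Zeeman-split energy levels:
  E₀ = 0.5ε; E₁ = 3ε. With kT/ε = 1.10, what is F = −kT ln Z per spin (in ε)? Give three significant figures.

0.392 ε

Eᵢ/kT = 0.45455, 2.7273.
Z = Σ e^(−Eᵢ/kT) = e^(−0.45455) + e^(−2.7273) = 0.63473 + 0.065396 = 0.70013.
F = −kT ln Z = −1.10 × ln(0.70013) = −1.10 × -0.35649 = 0.392 ε.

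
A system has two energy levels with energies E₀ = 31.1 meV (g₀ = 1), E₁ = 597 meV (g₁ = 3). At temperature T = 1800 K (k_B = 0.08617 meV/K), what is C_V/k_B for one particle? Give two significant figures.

k_BT = 0.08617 × 1800 K = 155.1 meV.
Eᵢ/kT = 0.2005, 3.849.
Z = Σ gᵢe^(−Eᵢ/kT) = 1·e^(−0.2005) + 3·e^(−3.849) = 0.8183 + 0.06390 = 0.8822.
⟨E⟩ = 72.09 meV, ⟨E²⟩ = 26710 meV².
C_V/k_B = (⟨E²⟩ − ⟨E⟩²)/(kT)² = (26710 − 5197)/24060 = 0.89.

0.89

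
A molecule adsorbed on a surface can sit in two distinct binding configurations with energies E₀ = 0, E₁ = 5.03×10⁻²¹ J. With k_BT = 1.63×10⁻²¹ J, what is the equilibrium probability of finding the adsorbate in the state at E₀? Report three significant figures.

0.956

Eᵢ/kT = 0, 3.0859.
Z = Σ e^(−Eᵢ/kT) = e^(−0) + e^(−3.0859) = 1.0000 + 0.045689 = 1.0457.
P₀ = e^(−E₀/kT) / Z = 1.0000/1.0457 = 0.956.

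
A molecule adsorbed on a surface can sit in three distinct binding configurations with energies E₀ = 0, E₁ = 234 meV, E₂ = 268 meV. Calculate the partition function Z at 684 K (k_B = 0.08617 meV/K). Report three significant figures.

Z = 1.03

k_BT = 0.08617 × 684 K = 58.940 meV.
Eᵢ/kT = 0, 3.9701, 4.5470.
Z = Σ e^(−Eᵢ/kT) = e^(−0) + e^(−3.9701) + e^(−4.5470) = 1.0000 + 0.018872 + 0.010599 = 1.0295.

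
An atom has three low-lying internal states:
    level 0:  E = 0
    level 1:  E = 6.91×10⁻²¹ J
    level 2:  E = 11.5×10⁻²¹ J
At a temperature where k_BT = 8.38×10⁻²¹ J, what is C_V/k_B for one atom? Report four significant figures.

Eᵢ/kT = 0, 0.824582, 1.37232.
Z = Σ e^(−Eᵢ/kT) = e^(−0) + e^(−0.824582) + e^(−1.37232) = 1.00000 + 0.438418 + 0.253518 = 1.69194.
⟨E⟩ = 3.51367, ⟨E²⟩ = 32.1887.
C_V/k_B = (⟨E²⟩ − ⟨E⟩²)/(kT)² = (32.1887 − 12.3459)/70.2244 = 0.2826.

0.2826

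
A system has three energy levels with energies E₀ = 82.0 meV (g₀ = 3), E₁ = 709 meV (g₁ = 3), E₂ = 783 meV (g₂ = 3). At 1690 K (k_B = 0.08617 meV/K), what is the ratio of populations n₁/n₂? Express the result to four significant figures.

k_BT = 0.08617 × 1690 K = 145.627 meV.
n₁/n₂ = (g₁/g₂) exp[−(E₁−E₂)/kT] = (3/3) × exp(−(-74 meV)/(145.627 meV)) = (3/3) × exp(0.508148) = 1.662.

1.662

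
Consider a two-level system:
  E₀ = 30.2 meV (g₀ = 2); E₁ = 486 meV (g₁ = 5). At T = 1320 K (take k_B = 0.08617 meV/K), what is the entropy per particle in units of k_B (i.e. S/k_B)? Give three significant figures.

0.912

k_BT = 0.08617 × 1320 K = 113.74 meV.
Eᵢ/kT = 0.26552, 4.2729.
Z = Σ gᵢe^(−Eᵢ/kT) = 2·e^(−0.26552) + 5·e^(−4.2729) = 1.5336 + 0.069706 = 1.6033.
⟨E⟩ = Σ EᵢPᵢ = 50.017 meV.
S/k_B = ln Z + ⟨E⟩/kT = ln(1.6033) + 50.017/113.74 = 0.47206 + 0.43975 = 0.912.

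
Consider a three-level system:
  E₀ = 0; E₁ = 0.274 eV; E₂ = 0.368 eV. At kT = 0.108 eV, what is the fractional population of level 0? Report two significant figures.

Eᵢ/kT = 0, 2.537, 3.407.
Z = Σ e^(−Eᵢ/kT) = e^(−0) + e^(−2.537) + e^(−3.407) = 1.000 + 0.07910 + 0.03314 = 1.112.
P₀ = e^(−E₀/kT) / Z = 1.000/1.112 = 0.90.

0.90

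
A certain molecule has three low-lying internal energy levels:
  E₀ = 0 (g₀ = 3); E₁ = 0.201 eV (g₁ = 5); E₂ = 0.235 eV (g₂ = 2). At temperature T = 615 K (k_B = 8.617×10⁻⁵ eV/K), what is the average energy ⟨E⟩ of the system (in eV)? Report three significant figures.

0.00900 eV

k_BT = 8.617×10⁻⁵ × 615 K = 0.052995 eV.
Eᵢ/kT = 0, 3.7928, 4.4344.
Z = Σ gᵢe^(−Eᵢ/kT) = 3·e^(−0) + 5·e^(−3.7928) + 2·e^(−4.4344) = 3.0000 + 0.11266 + 0.023724 = 3.1364.
⟨E⟩ = Σ Eᵢ gᵢe^(−Eᵢ/kT) / Z = (0·3.0000 + 0.201·0.11266 + 0.235·0.023724) / 3.1364 = 0.00900 eV.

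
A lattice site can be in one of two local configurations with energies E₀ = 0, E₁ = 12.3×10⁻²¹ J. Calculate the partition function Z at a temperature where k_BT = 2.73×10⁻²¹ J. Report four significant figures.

Z = 1.011

Eᵢ/kT = 0, 4.50549.
Z = Σ e^(−Eᵢ/kT) = e^(−0) + e^(−4.50549) = 1.00000 + 0.0110482 = 1.01105.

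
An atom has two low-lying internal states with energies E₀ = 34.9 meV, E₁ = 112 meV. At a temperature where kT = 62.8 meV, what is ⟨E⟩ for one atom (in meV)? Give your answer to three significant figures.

Eᵢ/kT = 0.55573, 1.7834.
Z = Σ e^(−Eᵢ/kT) = e^(−0.55573) + e^(−1.7834) = 0.57365 + 0.16807 = 0.74172.
⟨E⟩ = Σ Eᵢ e^(−Eᵢ/kT) / Z = (34.9·0.57365 + 112·0.16807) / 0.74172 = 52.4 meV.

52.4 meV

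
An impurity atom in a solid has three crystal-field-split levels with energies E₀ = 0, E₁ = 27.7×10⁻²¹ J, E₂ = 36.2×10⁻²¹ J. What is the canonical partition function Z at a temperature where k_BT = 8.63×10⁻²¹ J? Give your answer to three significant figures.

Z = 1.06

Eᵢ/kT = 0, 3.2097, 4.1947.
Z = Σ e^(−Eᵢ/kT) = e^(−0) + e^(−3.2097) + e^(−4.1947) = 1.0000 + 0.040369 + 0.015075 = 1.0554.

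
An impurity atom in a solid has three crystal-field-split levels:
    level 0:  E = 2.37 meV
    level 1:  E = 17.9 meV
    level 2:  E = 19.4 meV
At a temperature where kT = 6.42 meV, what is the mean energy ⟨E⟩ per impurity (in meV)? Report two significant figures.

4.6 meV

Eᵢ/kT = 0.3692, 2.788, 3.022.
Z = Σ e^(−Eᵢ/kT) = e^(−0.3692) + e^(−2.788) + e^(−3.022) = 0.6913 + 0.06154 + 0.04870 = 0.8015.
⟨E⟩ = Σ Eᵢ e^(−Eᵢ/kT) / Z = (2.37·0.6913 + 17.9·0.06154 + 19.4·0.04870) / 0.8015 = 4.6 meV.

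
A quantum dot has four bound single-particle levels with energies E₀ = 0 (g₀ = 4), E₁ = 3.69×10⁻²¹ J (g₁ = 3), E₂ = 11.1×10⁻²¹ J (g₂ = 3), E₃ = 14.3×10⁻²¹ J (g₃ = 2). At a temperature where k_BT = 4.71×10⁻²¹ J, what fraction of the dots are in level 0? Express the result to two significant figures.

Eᵢ/kT = 0, 0.7834, 2.357, 3.036.
Z = Σ gᵢe^(−Eᵢ/kT) = 4·e^(−0) + 3·e^(−0.7834) + 3·e^(−2.357) + 2·e^(−3.036) = 4.000 + 1.371 + 0.2841 + 0.09605 = 5.751.
P₀ = g₀ e^(−E₀/kT) / Z = 4.000/5.751 = 0.70.

0.70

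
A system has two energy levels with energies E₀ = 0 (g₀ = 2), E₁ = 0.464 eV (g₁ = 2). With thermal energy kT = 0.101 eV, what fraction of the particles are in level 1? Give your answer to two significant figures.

Eᵢ/kT = 0, 4.594.
Z = Σ gᵢe^(−Eᵢ/kT) = 2·e^(−0) + 2·e^(−4.594) = 2.000 + 0.02022 = 2.020.
P₁ = g₁ e^(−E₁/kT) / Z = 0.02022/2.020 = 0.010.

0.010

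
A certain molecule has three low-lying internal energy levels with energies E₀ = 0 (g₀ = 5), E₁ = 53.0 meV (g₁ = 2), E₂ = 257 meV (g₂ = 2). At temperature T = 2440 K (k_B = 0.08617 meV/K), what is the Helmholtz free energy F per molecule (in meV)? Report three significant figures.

k_BT = 0.08617 × 2440 K = 210.25 meV.
Eᵢ/kT = 0, 0.25208, 1.2224.
Z = Σ gᵢe^(−Eᵢ/kT) = 5·e^(−0) + 2·e^(−0.25208) + 2·e^(−1.2224) = 5.0000 + 1.5544 + 0.58904 = 7.1434.
F = −kT ln Z = −210.25 × ln(7.1434) = −210.25 × 1.9662 = -413 meV.

-413 meV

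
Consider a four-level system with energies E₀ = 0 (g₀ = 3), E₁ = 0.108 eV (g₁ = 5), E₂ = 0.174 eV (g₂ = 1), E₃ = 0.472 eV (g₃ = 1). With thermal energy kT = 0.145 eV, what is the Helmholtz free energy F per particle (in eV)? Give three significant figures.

Eᵢ/kT = 0, 0.74483, 1.2000, 3.2552.
Z = Σ gᵢe^(−Eᵢ/kT) = 3·e^(−0) + 5·e^(−0.74483) + 1·e^(−1.2000) + 1·e^(−3.2552) = 3.0000 + 2.3741 + 0.30119 + 0.038573 = 5.7139.
F = −kT ln Z = −0.145 × ln(5.7139) = −0.145 × 1.7429 = -0.253 eV.

-0.253 eV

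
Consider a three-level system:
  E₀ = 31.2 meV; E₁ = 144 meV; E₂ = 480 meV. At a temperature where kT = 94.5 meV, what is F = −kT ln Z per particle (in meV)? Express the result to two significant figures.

5.6 meV

Eᵢ/kT = 0.3302, 1.524, 5.079.
Z = Σ e^(−Eᵢ/kT) = e^(−0.3302) + e^(−1.524) + e^(−5.079) = 0.7188 + 0.2178 + 0.006226 = 0.9428.
F = −kT ln Z = −94.5 × ln(0.9428) = −94.5 × -0.05890 = 5.6 meV.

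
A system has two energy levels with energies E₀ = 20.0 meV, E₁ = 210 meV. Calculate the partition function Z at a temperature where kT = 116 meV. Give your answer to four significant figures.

Eᵢ/kT = 0.172414, 1.81034.
Z = Σ e^(−Eᵢ/kT) = e^(−0.172414) + e^(−1.81034) = 0.841631 + 0.163599 = 1.00523.

Z = 1.005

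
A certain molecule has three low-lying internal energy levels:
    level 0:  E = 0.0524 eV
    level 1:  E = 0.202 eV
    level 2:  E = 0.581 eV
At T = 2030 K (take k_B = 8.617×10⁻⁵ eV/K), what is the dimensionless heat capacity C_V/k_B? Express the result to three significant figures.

0.393

k_BT = 8.617×10⁻⁵ × 2030 K = 0.17493 eV.
Eᵢ/kT = 0.29955, 1.1547, 3.3213.
Z = Σ e^(−Eᵢ/kT) = e^(−0.29955) + e^(−1.1547) + e^(−3.3213) = 0.74115 + 0.31515 + 0.036106 = 1.0924.
⟨E⟩ = 0.11303 eV, ⟨E²⟩ = 0.024792 eV².
C_V/k_B = (⟨E²⟩ − ⟨E⟩²)/(kT)² = (0.024792 − 0.012776)/0.030601 = 0.393.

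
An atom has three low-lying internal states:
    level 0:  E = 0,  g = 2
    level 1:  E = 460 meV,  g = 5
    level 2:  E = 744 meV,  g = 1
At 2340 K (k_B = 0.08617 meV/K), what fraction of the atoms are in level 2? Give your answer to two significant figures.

k_BT = 0.08617 × 2340 K = 201.6 meV.
Eᵢ/kT = 0, 2.282, 3.690.
Z = Σ gᵢe^(−Eᵢ/kT) = 2·e^(−0) + 5·e^(−2.282) + 1·e^(−3.690) = 2.000 + 0.5104 + 0.02497 = 2.535.
P₂ = g₂ e^(−E₂/kT) / Z = 0.02497/2.535 = 0.0099.

0.0099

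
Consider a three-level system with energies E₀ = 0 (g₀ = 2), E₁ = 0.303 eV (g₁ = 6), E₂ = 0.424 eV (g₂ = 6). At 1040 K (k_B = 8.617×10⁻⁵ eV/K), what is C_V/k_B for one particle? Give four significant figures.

1.385

k_BT = 8.617×10⁻⁵ × 1040 K = 0.0896168 eV.
Eᵢ/kT = 0, 3.38106, 4.73126.
Z = Σ gᵢe^(−Eᵢ/kT) = 2·e^(−0) + 6·e^(−3.38106) + 6·e^(−4.73126) = 2.00000 + 0.204068 + 0.0528921 = 2.25696.
⟨E⟩ = 0.0373329 eV, ⟨E²⟩ = 0.0125142 eV².
C_V/k_B = (⟨E²⟩ − ⟨E⟩²)/(kT)² = (0.0125142 − 0.00139375)/0.00803117 = 1.385.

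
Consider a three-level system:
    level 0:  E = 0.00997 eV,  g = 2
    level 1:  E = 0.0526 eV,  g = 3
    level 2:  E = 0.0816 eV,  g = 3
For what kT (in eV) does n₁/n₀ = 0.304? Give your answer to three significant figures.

0.0267 eV

n₁/n₀ = (g₁/g₀) exp[−(E₁−E₀)/kT] = 0.304.
⇒ (E₁−E₀)/kT = ln((3/2)/0.304) = ln(4.9342) = 1.5962.
kT = 0.04263 eV / 1.5962 = 0.0267 eV.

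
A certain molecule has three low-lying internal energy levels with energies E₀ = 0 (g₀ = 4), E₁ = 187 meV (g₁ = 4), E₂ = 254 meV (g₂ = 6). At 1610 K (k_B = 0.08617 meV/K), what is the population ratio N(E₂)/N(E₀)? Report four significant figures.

k_BT = 0.08617 × 1610 K = 138.734 meV.
n₂/n₀ = (g₂/g₀) exp[−(E₂−E₀)/kT] = (6/4) × exp(−(254 meV)/(138.734 meV)) = (6/4) × exp(-1.83084) = 0.2404.

0.2404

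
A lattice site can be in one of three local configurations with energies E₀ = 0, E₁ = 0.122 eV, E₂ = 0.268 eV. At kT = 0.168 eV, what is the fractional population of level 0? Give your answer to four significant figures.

0.5929

Eᵢ/kT = 0, 0.726190, 1.59524.
Z = Σ e^(−Eᵢ/kT) = e^(−0) + e^(−0.726190) + e^(−1.59524) = 1.00000 + 0.483749 + 0.202860 = 1.68661.
P₀ = e^(−E₀/kT) / Z = 1.00000/1.68661 = 0.5929.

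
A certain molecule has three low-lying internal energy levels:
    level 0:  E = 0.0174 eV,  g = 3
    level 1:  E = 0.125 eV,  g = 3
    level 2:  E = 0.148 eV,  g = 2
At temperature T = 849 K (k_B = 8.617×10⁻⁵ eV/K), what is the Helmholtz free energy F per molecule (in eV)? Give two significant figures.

k_BT = 8.617×10⁻⁵ × 849 K = 0.07316 eV.
Eᵢ/kT = 0.2378, 1.709, 2.023.
Z = Σ gᵢe^(−Eᵢ/kT) = 3·e^(−0.2378) + 3·e^(−1.709) + 2·e^(−2.023) = 2.365 + 0.5431 + 0.2645 = 3.173.
F = −kT ln Z = −0.07316 × ln(3.173) = −0.07316 × 1.155 = -0.084 eV.

-0.084 eV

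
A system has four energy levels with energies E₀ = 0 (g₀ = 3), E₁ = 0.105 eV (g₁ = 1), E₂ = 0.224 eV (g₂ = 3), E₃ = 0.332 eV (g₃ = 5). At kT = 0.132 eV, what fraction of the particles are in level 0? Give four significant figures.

Eᵢ/kT = 0, 0.795455, 1.69697, 2.51515.
Z = Σ gᵢe^(−Eᵢ/kT) = 3·e^(−0) + 1·e^(−0.795455) + 3·e^(−1.69697) + 5·e^(−2.51515) = 3.00000 + 0.451376 + 0.549714 + 0.404254 = 4.40534.
P₀ = g₀ e^(−E₀/kT) / Z = 3.00000/4.40534 = 0.6810.

0.6810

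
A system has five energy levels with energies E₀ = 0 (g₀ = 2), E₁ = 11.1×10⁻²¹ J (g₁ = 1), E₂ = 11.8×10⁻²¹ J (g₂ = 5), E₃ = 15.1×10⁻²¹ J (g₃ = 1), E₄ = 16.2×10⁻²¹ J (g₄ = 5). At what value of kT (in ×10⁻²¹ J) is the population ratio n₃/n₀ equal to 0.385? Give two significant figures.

n₃/n₀ = (g₃/g₀) exp[−(E₃−E₀)/kT] = 0.385.
⇒ (E₃−E₀)/kT = ln((1/2)/0.385) = ln(1.299) = 0.2616.
kT = 15.1 ×10⁻²¹ J / 0.2616 = 58 ×10⁻²¹ J.

58 ×10⁻²¹ J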